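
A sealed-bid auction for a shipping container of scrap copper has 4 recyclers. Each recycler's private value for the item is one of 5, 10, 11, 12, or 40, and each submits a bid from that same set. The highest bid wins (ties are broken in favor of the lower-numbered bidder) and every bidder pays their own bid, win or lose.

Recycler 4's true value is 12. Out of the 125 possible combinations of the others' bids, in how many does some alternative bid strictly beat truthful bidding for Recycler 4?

Others bid (5, 5, 5): truth gives 0; bid 10 gives 2 > 0. Violating.
Others bid (5, 5, 10): truth gives 0; bid 11 gives 1 > 0. Violating.
Others bid (5, 5, 12): truth gives -12; bid 5 gives -5 > -12. Violating.
Others bid (5, 5, 40): truth gives -12; bid 5 gives -5 > -12. Violating.
Others bid (5, 5, 11): truth gives 0; no alternative beats it.
Others bid (5, 10, 11): truth gives 0; no alternative beats it.
(Checking all 125 profiles: 106 have a profitable deviation, 19 do not.)

106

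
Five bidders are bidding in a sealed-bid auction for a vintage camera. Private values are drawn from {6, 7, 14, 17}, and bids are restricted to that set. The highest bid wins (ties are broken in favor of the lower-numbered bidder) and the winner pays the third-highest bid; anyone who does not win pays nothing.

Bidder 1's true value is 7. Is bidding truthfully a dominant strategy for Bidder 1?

No

Consider the case where Bidder 2 bids 6, Bidder 3 bids 6, Bidder 4 bids 6 and Bidder 5 bids 14.
Truthful bid 7: loses, pays 0, utility 0.
Bid 14 instead: wins, pays 6, utility 7 - 6 = 1.
Since 1 > 0, bidding 14 is strictly better here, so truthful bidding is not dominant.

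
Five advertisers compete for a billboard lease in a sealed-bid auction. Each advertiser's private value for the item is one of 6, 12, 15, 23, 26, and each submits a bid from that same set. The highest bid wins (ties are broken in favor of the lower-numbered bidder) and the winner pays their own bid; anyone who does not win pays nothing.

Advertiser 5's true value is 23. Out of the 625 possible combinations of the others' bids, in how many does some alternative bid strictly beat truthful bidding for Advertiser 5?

Others bid (6, 6, 6, 6): truth gives 0; bid 12 gives 11 > 0. Violating.
Others bid (6, 6, 6, 12): truth gives 0; bid 15 gives 8 > 0. Violating.
Others bid (6, 6, 12, 6): truth gives 0; bid 15 gives 8 > 0. Violating.
Others bid (6, 6, 12, 12): truth gives 0; bid 15 gives 8 > 0. Violating.
Others bid (6, 6, 6, 15): truth gives 0; no alternative beats it.
Others bid (6, 6, 6, 23): truth gives 0; no alternative beats it.
(Checking all 625 profiles: 16 have a profitable deviation, 609 do not.)

16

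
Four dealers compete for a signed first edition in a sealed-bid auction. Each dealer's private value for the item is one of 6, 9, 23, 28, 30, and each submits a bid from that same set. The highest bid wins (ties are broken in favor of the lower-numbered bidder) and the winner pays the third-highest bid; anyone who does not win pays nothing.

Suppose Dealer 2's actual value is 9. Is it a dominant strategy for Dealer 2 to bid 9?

Consider the case where Dealer 1 bids 6, Dealer 3 bids 6 and Dealer 4 bids 23.
Truthful bid 9: loses, pays 0, utility 0.
Bid 23 instead: wins, pays 6, utility 9 - 6 = 3.
Since 3 > 0, bidding 23 is strictly better here, so truthful bidding is not dominant.

No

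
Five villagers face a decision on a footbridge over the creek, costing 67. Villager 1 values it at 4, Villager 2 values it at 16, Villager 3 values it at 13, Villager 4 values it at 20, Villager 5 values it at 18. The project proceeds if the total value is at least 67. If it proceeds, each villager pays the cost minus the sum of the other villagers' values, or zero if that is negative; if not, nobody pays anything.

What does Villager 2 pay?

12

Total value 71 ≥ cost 67, so the project is built.
The other villagers' values sum to 55.
Cost minus that sum is 67 - 55 = 12.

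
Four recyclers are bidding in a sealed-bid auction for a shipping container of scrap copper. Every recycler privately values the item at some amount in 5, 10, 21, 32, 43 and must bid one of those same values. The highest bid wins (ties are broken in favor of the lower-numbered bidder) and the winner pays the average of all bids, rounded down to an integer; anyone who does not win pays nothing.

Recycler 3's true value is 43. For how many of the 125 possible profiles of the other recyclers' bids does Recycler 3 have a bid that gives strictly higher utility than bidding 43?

Others bid (5, 5, 5): truth gives 29; bid 10 gives 37 > 29. Violating.
Others bid (5, 5, 10): truth gives 28; bid 10 gives 36 > 28. Violating.
Others bid (5, 5, 21): truth gives 25; bid 21 gives 30 > 25. Violating.
Others bid (5, 5, 32): truth gives 22; bid 32 gives 25 > 22. Violating.
Others bid (5, 5, 43): truth gives 19; no alternative beats it.
Others bid (5, 10, 43): truth gives 18; no alternative beats it.
(Checking all 125 profiles: 36 have a profitable deviation, 89 do not.)

36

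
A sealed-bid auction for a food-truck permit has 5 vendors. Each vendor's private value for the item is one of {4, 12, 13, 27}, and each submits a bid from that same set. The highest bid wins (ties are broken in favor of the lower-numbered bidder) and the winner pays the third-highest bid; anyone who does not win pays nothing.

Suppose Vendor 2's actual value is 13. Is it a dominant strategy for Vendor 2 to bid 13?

No

Consider the case where Vendor 1 bids 4, Vendor 3 bids 4, Vendor 4 bids 4 and Vendor 5 bids 27.
Truthful bid 13: loses, pays 0, utility 0.
Bid 27 instead: wins, pays 4, utility 13 - 4 = 9.
Since 9 > 0, bidding 27 is strictly better here, so truthful bidding is not dominant.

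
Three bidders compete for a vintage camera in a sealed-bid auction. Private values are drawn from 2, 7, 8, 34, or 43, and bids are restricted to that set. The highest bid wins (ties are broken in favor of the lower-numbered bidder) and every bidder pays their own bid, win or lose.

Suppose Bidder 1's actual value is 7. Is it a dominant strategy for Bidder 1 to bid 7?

Consider the case where Bidder 2 bids 2 and Bidder 3 bids 2.
Truthful bid 7: wins, pays 7, utility 7 - 7 = 0.
Bid 2 instead: wins, pays 2, utility 7 - 2 = 5.
Since 5 > 0, bidding 2 is strictly better here, so truthful bidding is not dominant.

No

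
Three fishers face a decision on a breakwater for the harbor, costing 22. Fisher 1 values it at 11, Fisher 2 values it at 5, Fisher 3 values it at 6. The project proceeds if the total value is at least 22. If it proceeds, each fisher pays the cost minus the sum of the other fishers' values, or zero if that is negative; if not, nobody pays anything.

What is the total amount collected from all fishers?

Total value 22 ≥ cost 22, so it is built.
Fisher 1: others sum to 11; max(0, 22 - 11) = 11.
Fisher 2: others sum to 17; max(0, 22 - 17) = 5.
Fisher 3: others sum to 16; max(0, 22 - 16) = 6.
Total collected = 11 + 5 + 6 = 22.

22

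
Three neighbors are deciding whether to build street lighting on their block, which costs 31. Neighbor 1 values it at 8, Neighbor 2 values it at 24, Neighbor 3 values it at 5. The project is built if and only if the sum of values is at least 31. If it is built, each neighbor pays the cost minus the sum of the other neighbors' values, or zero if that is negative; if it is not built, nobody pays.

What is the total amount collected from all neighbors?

20

Total value 37 ≥ cost 31, so it is built.
Neighbor 1: others sum to 29; max(0, 31 - 29) = 2.
Neighbor 2: others sum to 13; max(0, 31 - 13) = 18.
Neighbor 3: others sum to 32; max(0, 31 - 32) = 0.
Total collected = 2 + 18 + 0 = 20.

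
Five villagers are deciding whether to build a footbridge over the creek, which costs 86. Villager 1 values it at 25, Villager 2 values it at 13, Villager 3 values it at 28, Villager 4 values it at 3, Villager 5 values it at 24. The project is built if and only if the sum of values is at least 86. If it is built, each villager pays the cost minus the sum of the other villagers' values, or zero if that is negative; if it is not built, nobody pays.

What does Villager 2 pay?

Total value 93 ≥ cost 86, so the project is built.
The other villagers' values sum to 80.
Cost minus that sum is 86 - 80 = 6.

6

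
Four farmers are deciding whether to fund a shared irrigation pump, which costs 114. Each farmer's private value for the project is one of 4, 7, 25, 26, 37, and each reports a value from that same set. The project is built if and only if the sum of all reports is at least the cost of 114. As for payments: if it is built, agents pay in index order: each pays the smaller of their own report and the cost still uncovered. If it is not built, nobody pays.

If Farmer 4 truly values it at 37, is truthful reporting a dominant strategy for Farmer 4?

Check each profile of the others' reports and compare truth against every alternative report.
Others report (25, 25, 37): truth gives 10, best alternative gives 0.
Others report (25, 37, 25): truth gives 10, best alternative gives 0.
Others report (37, 25, 25): truth gives 10, best alternative gives 0.
Others report (7, 37, 37): truth gives 4, best alternative gives 0.
Others report (37, 7, 37): truth gives 4, best alternative gives 0.
Others report (37, 37, 7): truth gives 4, best alternative gives 0.
(Remaining 119 profiles checked similarly; truth is weakly best in each.)
In every case the truthful report is at least as good as any alternative, so it is a dominant strategy.

Yes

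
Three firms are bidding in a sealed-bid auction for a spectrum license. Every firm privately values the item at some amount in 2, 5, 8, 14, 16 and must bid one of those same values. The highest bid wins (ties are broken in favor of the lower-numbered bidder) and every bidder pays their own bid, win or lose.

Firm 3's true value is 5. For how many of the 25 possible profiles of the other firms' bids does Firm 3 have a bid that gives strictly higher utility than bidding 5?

Others bid (2, 5): truth gives -5; bid 2 gives -2 > -5. Violating.
Others bid (2, 8): truth gives -5; bid 2 gives -2 > -5. Violating.
Others bid (2, 14): truth gives -5; bid 2 gives -2 > -5. Violating.
Others bid (2, 16): truth gives -5; bid 2 gives -2 > -5. Violating.
Others bid (2, 2): truth gives 0; no alternative beats it.
(Checking all 25 profiles: 24 have a profitable deviation, 1 does not.)

24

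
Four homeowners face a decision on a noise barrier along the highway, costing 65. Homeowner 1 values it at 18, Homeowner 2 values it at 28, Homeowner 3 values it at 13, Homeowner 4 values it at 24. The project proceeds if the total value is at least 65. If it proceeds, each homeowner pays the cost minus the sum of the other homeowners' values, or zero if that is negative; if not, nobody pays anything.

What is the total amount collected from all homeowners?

Total value 83 ≥ cost 65, so it is built.
Homeowner 1: others sum to 65; max(0, 65 - 65) = 0.
Homeowner 2: others sum to 55; max(0, 65 - 55) = 10.
Homeowner 3: others sum to 70; max(0, 65 - 70) = 0.
Homeowner 4: others sum to 59; max(0, 65 - 59) = 6.
Total collected = 0 + 10 + 0 + 6 = 16.

16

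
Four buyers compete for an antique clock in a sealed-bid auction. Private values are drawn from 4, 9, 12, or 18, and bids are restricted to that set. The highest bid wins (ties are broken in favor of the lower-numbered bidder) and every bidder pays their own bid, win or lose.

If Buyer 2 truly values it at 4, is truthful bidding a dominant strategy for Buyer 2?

Check each profile of the others' bids and compare truth against every alternative bid.
Others bid (4, 4, 18): truth gives -4, best alternative gives -9.
Others bid (4, 9, 18): truth gives -4, best alternative gives -9.
Others bid (4, 12, 18): truth gives -4, best alternative gives -9.
Others bid (4, 18, 4): truth gives -4, best alternative gives -9.
Others bid (4, 18, 9): truth gives -4, best alternative gives -9.
Others bid (4, 18, 12): truth gives -4, best alternative gives -9.
(Remaining 58 profiles checked similarly; truth is weakly best in each.)
In every case the truthful bid is at least as good as any alternative, so it is a dominant strategy.

Yes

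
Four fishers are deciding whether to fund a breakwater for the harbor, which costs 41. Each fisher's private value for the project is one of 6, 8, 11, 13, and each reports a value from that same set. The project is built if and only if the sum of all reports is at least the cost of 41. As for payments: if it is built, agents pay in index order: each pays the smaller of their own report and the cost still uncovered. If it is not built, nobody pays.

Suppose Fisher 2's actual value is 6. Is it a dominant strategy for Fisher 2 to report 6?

Yes

Check each profile of the others' reports and compare truth against every alternative report.
Others report (8, 13, 13): truth gives 0, best alternative gives -2.
Others report (11, 11, 11): truth gives 0, best alternative gives -2.
Others report (11, 11, 13): truth gives 0, best alternative gives -2.
Others report (11, 13, 11): truth gives 0, best alternative gives -2.
Others report (11, 13, 13): truth gives 0, best alternative gives -2.
Others report (13, 8, 13): truth gives 0, best alternative gives -2.
(Remaining 58 profiles checked similarly; truth is weakly best in each.)
In every case the truthful report is at least as good as any alternative, so it is a dominant strategy.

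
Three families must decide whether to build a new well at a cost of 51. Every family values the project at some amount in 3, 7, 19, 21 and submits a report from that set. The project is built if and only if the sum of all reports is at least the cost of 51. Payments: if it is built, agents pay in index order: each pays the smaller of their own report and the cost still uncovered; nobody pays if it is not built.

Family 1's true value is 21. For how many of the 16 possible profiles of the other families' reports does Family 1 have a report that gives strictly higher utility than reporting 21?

Others report (19, 19): truth gives 0; report 19 gives 2 > 0. Violating.
Others report (19, 21): truth gives 0; report 19 gives 2 > 0. Violating.
Others report (21, 19): truth gives 0; report 19 gives 2 > 0. Violating.
Others report (21, 21): truth gives 0; report 19 gives 2 > 0. Violating.
Others report (3, 3): truth gives 0; no alternative beats it.
Others report (3, 7): truth gives 0; no alternative beats it.
(Checking all 16 profiles: 4 have a profitable deviation, 12 do not.)

4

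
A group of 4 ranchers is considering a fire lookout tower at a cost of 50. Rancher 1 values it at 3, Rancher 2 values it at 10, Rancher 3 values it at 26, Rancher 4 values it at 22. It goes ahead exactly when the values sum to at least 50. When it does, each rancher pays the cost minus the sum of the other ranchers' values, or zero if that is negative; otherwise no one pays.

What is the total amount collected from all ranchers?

26

Total value 61 ≥ cost 50, so it is built.
Rancher 1: others sum to 58; max(0, 50 - 58) = 0.
Rancher 2: others sum to 51; max(0, 50 - 51) = 0.
Rancher 3: others sum to 35; max(0, 50 - 35) = 15.
Rancher 4: others sum to 39; max(0, 50 - 39) = 11.
Total collected = 0 + 0 + 15 + 11 = 26.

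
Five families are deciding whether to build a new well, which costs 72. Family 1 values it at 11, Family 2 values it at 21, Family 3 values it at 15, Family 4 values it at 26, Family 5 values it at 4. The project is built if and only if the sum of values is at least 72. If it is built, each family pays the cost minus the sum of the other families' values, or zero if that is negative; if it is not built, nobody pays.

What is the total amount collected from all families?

Total value 77 ≥ cost 72, so it is built.
Family 1: others sum to 66; max(0, 72 - 66) = 6.
Family 2: others sum to 56; max(0, 72 - 56) = 16.
Family 3: others sum to 62; max(0, 72 - 62) = 10.
Family 4: others sum to 51; max(0, 72 - 51) = 21.
Family 5: others sum to 73; max(0, 72 - 73) = 0.
Total collected = 6 + 16 + 10 + 21 + 0 = 53.

53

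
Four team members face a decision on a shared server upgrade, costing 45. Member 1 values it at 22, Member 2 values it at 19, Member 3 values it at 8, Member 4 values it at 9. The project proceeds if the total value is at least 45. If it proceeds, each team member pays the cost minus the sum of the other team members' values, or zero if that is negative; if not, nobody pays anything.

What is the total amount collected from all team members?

15

Total value 58 ≥ cost 45, so it is built.
Member 1: others sum to 36; max(0, 45 - 36) = 9.
Member 2: others sum to 39; max(0, 45 - 39) = 6.
Member 3: others sum to 50; max(0, 45 - 50) = 0.
Member 4: others sum to 49; max(0, 45 - 49) = 0.
Total collected = 9 + 6 + 0 + 0 = 15.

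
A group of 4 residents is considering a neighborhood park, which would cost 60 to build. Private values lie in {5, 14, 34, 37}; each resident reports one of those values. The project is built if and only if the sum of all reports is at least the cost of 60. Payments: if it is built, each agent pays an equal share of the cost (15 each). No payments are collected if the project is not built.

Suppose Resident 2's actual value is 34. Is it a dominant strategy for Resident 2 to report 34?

No

Consider the case where Resident 1 reports 5, Resident 3 reports 5 and Resident 4 reports 14.
Truthful report 34: project not built, utility 0.
Report 37 instead: project built, pays 15, utility 34 - 15 = 19.
Since 19 > 0, reporting 37 is strictly better here, so truthful reporting is not dominant.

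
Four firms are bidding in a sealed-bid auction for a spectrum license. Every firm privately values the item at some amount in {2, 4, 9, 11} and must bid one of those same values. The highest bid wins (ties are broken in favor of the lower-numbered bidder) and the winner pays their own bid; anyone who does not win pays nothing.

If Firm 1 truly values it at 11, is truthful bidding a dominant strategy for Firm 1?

Consider the case where Firm 2 bids 2, Firm 3 bids 2 and Firm 4 bids 2.
Truthful bid 11: wins, pays 11, utility 11 - 11 = 0.
Bid 2 instead: wins, pays 2, utility 11 - 2 = 9.
Since 9 > 0, bidding 2 is strictly better here, so truthful bidding is not dominant.

No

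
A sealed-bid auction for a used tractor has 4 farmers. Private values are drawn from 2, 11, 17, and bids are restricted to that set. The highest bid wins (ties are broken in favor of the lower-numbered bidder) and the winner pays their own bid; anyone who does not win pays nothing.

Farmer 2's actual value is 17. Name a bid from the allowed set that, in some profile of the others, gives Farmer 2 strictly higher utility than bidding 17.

11

Suppose Farmer 1 bids 2, Farmer 3 bids 2 and Farmer 4 bids 2.
Bid 17: wins, pays 17, utility 17 - 17 = 0.
Bid 11: wins, pays 11, utility 17 - 11 = 6.
So bidding 11 beats truth here (6 > 0).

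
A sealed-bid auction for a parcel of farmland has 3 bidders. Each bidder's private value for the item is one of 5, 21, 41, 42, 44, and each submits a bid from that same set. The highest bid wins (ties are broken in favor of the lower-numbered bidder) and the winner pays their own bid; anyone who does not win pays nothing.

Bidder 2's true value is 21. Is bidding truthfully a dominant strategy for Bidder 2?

Yes

Check each profile of the others' bids and compare truth against every alternative bid.
Others bid (5, 5): truth gives 0, best alternative gives 0.
Others bid (5, 21): truth gives 0, best alternative gives 0.
Others bid (5, 41): truth gives 0, best alternative gives 0.
Others bid (5, 42): truth gives 0, best alternative gives 0.
Others bid (5, 44): truth gives 0, best alternative gives 0.
Others bid (21, 5): truth gives 0, best alternative gives 0.
(Remaining 19 profiles checked similarly; truth is weakly best in each.)
In every case the truthful bid is at least as good as any alternative, so it is a dominant strategy.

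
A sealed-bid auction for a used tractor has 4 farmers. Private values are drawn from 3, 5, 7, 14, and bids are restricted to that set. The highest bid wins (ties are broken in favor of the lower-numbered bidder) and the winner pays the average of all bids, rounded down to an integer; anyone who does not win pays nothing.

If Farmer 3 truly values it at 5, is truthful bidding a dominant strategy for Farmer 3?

Consider the case where Farmer 1 bids 3, Farmer 2 bids 5 and Farmer 4 bids 3.
Truthful bid 5: loses, pays 0, utility 0.
Bid 7 instead: wins, pays 4, utility 5 - 4 = 1.
Since 1 > 0, bidding 7 is strictly better here, so truthful bidding is not dominant.

No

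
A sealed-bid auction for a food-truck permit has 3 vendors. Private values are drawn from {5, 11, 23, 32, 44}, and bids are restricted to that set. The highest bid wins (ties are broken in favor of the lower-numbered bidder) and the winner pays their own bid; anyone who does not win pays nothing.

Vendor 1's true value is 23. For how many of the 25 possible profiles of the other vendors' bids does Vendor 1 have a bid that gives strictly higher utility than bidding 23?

4

Others bid (5, 5): truth gives 0; bid 5 gives 18 > 0. Violating.
Others bid (5, 11): truth gives 0; bid 11 gives 12 > 0. Violating.
Others bid (11, 5): truth gives 0; bid 11 gives 12 > 0. Violating.
Others bid (11, 11): truth gives 0; bid 11 gives 12 > 0. Violating.
Others bid (5, 23): truth gives 0; no alternative beats it.
Others bid (5, 32): truth gives 0; no alternative beats it.
(Checking all 25 profiles: 4 have a profitable deviation, 21 do not.)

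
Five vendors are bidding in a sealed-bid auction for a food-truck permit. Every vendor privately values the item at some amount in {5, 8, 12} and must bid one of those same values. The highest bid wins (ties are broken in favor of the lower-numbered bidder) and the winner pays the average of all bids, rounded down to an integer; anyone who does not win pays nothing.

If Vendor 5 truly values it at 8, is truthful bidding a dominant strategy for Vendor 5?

Consider the case where Vendor 1 bids 5, Vendor 2 bids 5, Vendor 3 bids 5 and Vendor 4 bids 8.
Truthful bid 8: loses, pays 0, utility 0.
Bid 12 instead: wins, pays 7, utility 8 - 7 = 1.
Since 1 > 0, bidding 12 is strictly better here, so truthful bidding is not dominant.

No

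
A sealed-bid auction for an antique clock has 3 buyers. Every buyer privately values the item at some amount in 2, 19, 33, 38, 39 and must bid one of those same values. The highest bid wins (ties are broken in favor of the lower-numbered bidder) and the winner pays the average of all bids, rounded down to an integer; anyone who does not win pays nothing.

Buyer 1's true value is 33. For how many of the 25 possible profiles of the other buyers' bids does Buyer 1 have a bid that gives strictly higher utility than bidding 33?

12

Others bid (2, 2): truth gives 21; bid 2 gives 31 > 21. Violating.
Others bid (2, 19): truth gives 15; bid 19 gives 20 > 15. Violating.
Others bid (2, 38): truth gives 0; bid 38 gives 7 > 0. Violating.
Others bid (2, 39): truth gives 0; bid 39 gives 7 > 0. Violating.
Others bid (2, 33): truth gives 11; no alternative beats it.
Others bid (19, 33): truth gives 5; no alternative beats it.
(Checking all 25 profiles: 12 have a profitable deviation, 13 do not.)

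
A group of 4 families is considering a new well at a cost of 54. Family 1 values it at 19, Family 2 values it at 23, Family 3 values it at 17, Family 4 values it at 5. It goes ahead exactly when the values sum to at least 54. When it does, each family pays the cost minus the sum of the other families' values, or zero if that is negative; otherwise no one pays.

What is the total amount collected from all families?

Total value 64 ≥ cost 54, so it is built.
Family 1: others sum to 45; max(0, 54 - 45) = 9.
Family 2: others sum to 41; max(0, 54 - 41) = 13.
Family 3: others sum to 47; max(0, 54 - 47) = 7.
Family 4: others sum to 59; max(0, 54 - 59) = 0.
Total collected = 9 + 13 + 7 + 0 = 29.

29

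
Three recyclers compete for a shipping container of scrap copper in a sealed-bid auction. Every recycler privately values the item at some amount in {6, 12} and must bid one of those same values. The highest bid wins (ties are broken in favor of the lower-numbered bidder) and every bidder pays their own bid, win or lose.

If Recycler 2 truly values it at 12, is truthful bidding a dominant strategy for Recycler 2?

No

Consider the case where Recycler 1 bids 12 and Recycler 3 bids 6.
Truthful bid 12: loses but pays 12, utility -12.
Bid 6 instead: loses but pays 6, utility -6.
Since -6 > -12, bidding 6 is strictly better here, so truthful bidding is not dominant.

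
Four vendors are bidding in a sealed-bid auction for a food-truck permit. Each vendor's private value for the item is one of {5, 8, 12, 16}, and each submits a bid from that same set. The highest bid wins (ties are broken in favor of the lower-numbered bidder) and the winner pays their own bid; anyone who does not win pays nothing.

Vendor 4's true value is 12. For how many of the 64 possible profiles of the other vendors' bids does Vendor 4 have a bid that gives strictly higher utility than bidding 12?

Others bid (5, 5, 5): truth gives 0; bid 8 gives 4 > 0. Violating.
Others bid (5, 5, 8): truth gives 0; no alternative beats it.
Others bid (5, 5, 12): truth gives 0; no alternative beats it.
(Checking all 64 profiles: 1 has a profitable deviation, 63 do not.)

1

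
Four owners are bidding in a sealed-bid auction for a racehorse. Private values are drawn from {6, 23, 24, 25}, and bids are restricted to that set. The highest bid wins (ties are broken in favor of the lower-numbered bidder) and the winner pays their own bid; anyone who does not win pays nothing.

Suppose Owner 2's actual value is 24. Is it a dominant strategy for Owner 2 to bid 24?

Consider the case where Owner 1 bids 6, Owner 3 bids 6 and Owner 4 bids 6.
Truthful bid 24: wins, pays 24, utility 24 - 24 = 0.
Bid 23 instead: wins, pays 23, utility 24 - 23 = 1.
Since 1 > 0, bidding 23 is strictly better here, so truthful bidding is not dominant.

No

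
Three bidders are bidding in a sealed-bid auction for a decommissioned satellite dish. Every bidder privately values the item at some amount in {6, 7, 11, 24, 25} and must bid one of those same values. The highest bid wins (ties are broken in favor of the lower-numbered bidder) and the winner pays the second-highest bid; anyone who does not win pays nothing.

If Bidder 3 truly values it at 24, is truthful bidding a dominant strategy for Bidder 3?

Check each profile of the others' bids and compare truth against every alternative bid.
Others bid (6, 6): truth gives 18, best alternative gives 18.
Others bid (6, 7): truth gives 17, best alternative gives 17.
Others bid (7, 6): truth gives 17, best alternative gives 17.
Others bid (7, 7): truth gives 17, best alternative gives 17.
Others bid (6, 11): truth gives 13, best alternative gives 13.
Others bid (7, 11): truth gives 13, best alternative gives 13.
(Remaining 19 profiles checked similarly; truth is weakly best in each.)
In every case the truthful bid is at least as good as any alternative, so it is a dominant strategy.

Yes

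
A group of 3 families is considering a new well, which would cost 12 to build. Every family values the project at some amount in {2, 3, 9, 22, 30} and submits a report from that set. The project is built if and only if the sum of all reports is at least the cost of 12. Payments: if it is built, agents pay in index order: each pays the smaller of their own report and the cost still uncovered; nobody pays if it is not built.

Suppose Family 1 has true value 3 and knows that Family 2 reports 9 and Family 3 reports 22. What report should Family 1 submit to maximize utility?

Report 2: project built, pays 2, utility 3 - 2 = 1.
Report 3: project built, pays 3, utility 3 - 3 = 0.
Report 9: project built, pays 9, utility 3 - 9 = -6.
Report 22: project built, pays 12, utility 3 - 12 = -9.
Report 30: project built, pays 12, utility 3 - 12 = -9.
The best choice is 2 with utility 1.

2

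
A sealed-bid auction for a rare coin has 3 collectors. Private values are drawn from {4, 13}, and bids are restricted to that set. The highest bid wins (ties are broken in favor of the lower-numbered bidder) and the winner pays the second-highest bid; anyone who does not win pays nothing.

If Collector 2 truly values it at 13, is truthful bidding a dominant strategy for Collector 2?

Check each profile of the others' bids and compare truth against every alternative bid.
Others bid (4, 4): truth gives 9, best alternative gives 0.
Others bid (4, 13): truth gives 0, best alternative gives 0.
Others bid (13, 4): truth gives 0, best alternative gives 0.
Others bid (13, 13): truth gives 0, best alternative gives 0.
In every case the truthful bid is at least as good as any alternative, so it is a dominant strategy.

Yes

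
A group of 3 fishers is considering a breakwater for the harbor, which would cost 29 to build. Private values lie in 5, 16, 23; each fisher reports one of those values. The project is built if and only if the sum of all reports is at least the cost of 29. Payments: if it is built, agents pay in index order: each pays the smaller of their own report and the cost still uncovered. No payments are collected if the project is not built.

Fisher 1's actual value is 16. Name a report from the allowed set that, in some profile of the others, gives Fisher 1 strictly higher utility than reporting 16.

Suppose Fisher 2 reports 5 and Fisher 3 reports 23.
Report 16: project built, pays 16, utility 16 - 16 = 0.
Report 5: project built, pays 5, utility 16 - 5 = 11.
So reporting 5 beats truth here (11 > 0).

5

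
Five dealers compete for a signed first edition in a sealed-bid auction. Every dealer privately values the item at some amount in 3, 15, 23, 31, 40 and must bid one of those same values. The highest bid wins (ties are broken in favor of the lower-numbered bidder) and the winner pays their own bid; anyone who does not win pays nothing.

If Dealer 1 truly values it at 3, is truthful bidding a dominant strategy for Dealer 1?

Check each profile of the others' bids and compare truth against every alternative bid.
Others bid (3, 3, 3, 3): truth gives 0, best alternative gives -12.
Others bid (3, 3, 3, 15): truth gives 0, best alternative gives -12.
Others bid (3, 3, 15, 3): truth gives 0, best alternative gives -12.
Others bid (3, 3, 15, 15): truth gives 0, best alternative gives -12.
Others bid (3, 15, 3, 3): truth gives 0, best alternative gives -12.
Others bid (3, 15, 3, 15): truth gives 0, best alternative gives -12.
(Remaining 619 profiles checked similarly; truth is weakly best in each.)
In every case the truthful bid is at least as good as any alternative, so it is a dominant strategy.

Yes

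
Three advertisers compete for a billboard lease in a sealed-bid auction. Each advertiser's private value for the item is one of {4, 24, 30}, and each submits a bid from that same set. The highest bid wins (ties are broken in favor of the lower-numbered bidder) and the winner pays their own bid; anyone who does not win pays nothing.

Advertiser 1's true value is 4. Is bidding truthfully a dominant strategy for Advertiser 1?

Yes

Check each profile of the others' bids and compare truth against every alternative bid.
Others bid (4, 4): truth gives 0, best alternative gives -20.
Others bid (4, 24): truth gives 0, best alternative gives -20.
Others bid (24, 4): truth gives 0, best alternative gives -20.
Others bid (24, 24): truth gives 0, best alternative gives -20.
Others bid (4, 30): truth gives 0, best alternative gives 0.
Others bid (24, 30): truth gives 0, best alternative gives 0.
(Remaining 3 profiles checked similarly; truth is weakly best in each.)
In every case the truthful bid is at least as good as any alternative, so it is a dominant strategy.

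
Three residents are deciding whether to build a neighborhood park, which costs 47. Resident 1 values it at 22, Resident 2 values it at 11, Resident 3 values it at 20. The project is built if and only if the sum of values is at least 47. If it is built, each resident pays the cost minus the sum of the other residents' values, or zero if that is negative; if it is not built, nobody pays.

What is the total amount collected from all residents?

35

Total value 53 ≥ cost 47, so it is built.
Resident 1: others sum to 31; max(0, 47 - 31) = 16.
Resident 2: others sum to 42; max(0, 47 - 42) = 5.
Resident 3: others sum to 33; max(0, 47 - 33) = 14.
Total collected = 16 + 5 + 14 = 35.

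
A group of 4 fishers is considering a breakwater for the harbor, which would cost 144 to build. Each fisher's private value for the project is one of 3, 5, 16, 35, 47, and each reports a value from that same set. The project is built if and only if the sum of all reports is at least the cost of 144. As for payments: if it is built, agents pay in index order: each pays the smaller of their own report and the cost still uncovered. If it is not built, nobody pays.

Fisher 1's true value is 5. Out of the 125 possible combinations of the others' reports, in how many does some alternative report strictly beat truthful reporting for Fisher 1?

Others report (47, 47, 47): truth gives 0; report 3 gives 2 > 0. Violating.
Others report (3, 3, 3): truth gives 0; no alternative beats it.
Others report (3, 3, 5): truth gives 0; no alternative beats it.
(Checking all 125 profiles: 1 has a profitable deviation, 124 do not.)

1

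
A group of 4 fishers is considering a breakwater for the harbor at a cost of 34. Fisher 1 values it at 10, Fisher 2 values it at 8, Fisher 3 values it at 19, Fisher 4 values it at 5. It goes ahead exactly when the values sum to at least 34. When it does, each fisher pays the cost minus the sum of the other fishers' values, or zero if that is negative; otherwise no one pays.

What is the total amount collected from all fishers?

Total value 42 ≥ cost 34, so it is built.
Fisher 1: others sum to 32; max(0, 34 - 32) = 2.
Fisher 2: others sum to 34; max(0, 34 - 34) = 0.
Fisher 3: others sum to 23; max(0, 34 - 23) = 11.
Fisher 4: others sum to 37; max(0, 34 - 37) = 0.
Total collected = 2 + 0 + 11 + 0 = 13.

13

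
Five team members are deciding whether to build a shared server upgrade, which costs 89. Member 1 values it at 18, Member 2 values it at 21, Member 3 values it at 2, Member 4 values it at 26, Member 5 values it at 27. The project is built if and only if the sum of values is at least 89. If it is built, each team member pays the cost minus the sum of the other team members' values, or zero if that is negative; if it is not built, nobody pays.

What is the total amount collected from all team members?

Total value 94 ≥ cost 89, so it is built.
Member 1: others sum to 76; max(0, 89 - 76) = 13.
Member 2: others sum to 73; max(0, 89 - 73) = 16.
Member 3: others sum to 92; max(0, 89 - 92) = 0.
Member 4: others sum to 68; max(0, 89 - 68) = 21.
Member 5: others sum to 67; max(0, 89 - 67) = 22.
Total collected = 13 + 16 + 0 + 21 + 22 = 72.

72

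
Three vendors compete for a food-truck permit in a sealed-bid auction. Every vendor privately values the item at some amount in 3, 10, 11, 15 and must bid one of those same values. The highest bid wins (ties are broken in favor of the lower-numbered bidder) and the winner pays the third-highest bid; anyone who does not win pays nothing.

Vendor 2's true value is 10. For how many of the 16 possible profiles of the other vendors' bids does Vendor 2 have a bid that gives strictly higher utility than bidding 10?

4

Others bid (3, 11): truth gives 0; bid 11 gives 7 > 0. Violating.
Others bid (3, 15): truth gives 0; bid 15 gives 7 > 0. Violating.
Others bid (10, 3): truth gives 0; bid 11 gives 7 > 0. Violating.
Others bid (11, 3): truth gives 0; bid 15 gives 7 > 0. Violating.
Others bid (3, 3): truth gives 7; no alternative beats it.
Others bid (3, 10): truth gives 7; no alternative beats it.
(Checking all 16 profiles: 4 have a profitable deviation, 12 do not.)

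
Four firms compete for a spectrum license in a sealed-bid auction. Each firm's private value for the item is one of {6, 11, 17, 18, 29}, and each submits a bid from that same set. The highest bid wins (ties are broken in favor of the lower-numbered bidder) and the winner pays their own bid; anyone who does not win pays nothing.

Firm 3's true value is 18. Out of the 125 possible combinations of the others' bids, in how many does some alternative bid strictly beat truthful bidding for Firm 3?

12

Others bid (6, 6, 6): truth gives 0; bid 11 gives 7 > 0. Violating.
Others bid (6, 6, 11): truth gives 0; bid 11 gives 7 > 0. Violating.
Others bid (6, 6, 17): truth gives 0; bid 17 gives 1 > 0. Violating.
Others bid (6, 11, 6): truth gives 0; bid 17 gives 1 > 0. Violating.
Others bid (6, 6, 18): truth gives 0; no alternative beats it.
Others bid (6, 6, 29): truth gives 0; no alternative beats it.
(Checking all 125 profiles: 12 have a profitable deviation, 113 do not.)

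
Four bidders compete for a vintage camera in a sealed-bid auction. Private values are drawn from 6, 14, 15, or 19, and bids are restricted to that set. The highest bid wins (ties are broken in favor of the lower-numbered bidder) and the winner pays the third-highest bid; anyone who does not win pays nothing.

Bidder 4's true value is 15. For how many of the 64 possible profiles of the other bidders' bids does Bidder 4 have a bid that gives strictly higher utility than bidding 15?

12

Others bid (6, 6, 15): truth gives 0; bid 19 gives 9 > 0. Violating.
Others bid (6, 14, 15): truth gives 0; bid 19 gives 1 > 0. Violating.
Others bid (6, 15, 6): truth gives 0; bid 19 gives 9 > 0. Violating.
Others bid (6, 15, 14): truth gives 0; bid 19 gives 1 > 0. Violating.
Others bid (6, 6, 6): truth gives 9; no alternative beats it.
Others bid (6, 6, 14): truth gives 9; no alternative beats it.
(Checking all 64 profiles: 12 have a profitable deviation, 52 do not.)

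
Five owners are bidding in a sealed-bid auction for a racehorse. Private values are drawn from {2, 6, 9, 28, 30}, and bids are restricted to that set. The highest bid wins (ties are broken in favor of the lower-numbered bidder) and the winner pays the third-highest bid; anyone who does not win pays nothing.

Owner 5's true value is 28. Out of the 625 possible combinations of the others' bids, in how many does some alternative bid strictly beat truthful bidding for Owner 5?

Others bid (2, 2, 2, 28): truth gives 0; bid 30 gives 26 > 0. Violating.
Others bid (2, 2, 6, 28): truth gives 0; bid 30 gives 22 > 0. Violating.
Others bid (2, 2, 9, 28): truth gives 0; bid 30 gives 19 > 0. Violating.
Others bid (2, 2, 28, 2): truth gives 0; bid 30 gives 26 > 0. Violating.
Others bid (2, 2, 2, 2): truth gives 26; no alternative beats it.
Others bid (2, 2, 2, 6): truth gives 26; no alternative beats it.
(Checking all 625 profiles: 108 have a profitable deviation, 517 do not.)

108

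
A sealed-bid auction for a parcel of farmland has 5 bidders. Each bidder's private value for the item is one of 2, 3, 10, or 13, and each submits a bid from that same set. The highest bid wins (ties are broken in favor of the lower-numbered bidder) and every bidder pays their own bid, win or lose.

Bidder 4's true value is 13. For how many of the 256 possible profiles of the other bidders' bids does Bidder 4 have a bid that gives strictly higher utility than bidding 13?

Others bid (2, 2, 2, 2): truth gives 0; bid 3 gives 10 > 0. Violating.
Others bid (2, 2, 2, 3): truth gives 0; bid 3 gives 10 > 0. Violating.
Others bid (2, 2, 2, 10): truth gives 0; bid 10 gives 3 > 0. Violating.
Others bid (2, 2, 3, 2): truth gives 0; bid 10 gives 3 > 0. Violating.
Others bid (2, 2, 2, 13): truth gives 0; no alternative beats it.
Others bid (2, 2, 3, 13): truth gives 0; no alternative beats it.
(Checking all 256 profiles: 172 have a profitable deviation, 84 do not.)

172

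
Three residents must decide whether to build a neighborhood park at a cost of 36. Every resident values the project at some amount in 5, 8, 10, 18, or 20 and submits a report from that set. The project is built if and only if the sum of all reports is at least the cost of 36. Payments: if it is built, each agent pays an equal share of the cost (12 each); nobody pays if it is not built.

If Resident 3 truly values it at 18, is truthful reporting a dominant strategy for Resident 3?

Consider the case where Resident 1 reports 8 and Resident 2 reports 8.
Truthful report 18: project not built, utility 0.
Report 20 instead: project built, pays 12, utility 18 - 12 = 6.
Since 6 > 0, reporting 20 is strictly better here, so truthful reporting is not dominant.

No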